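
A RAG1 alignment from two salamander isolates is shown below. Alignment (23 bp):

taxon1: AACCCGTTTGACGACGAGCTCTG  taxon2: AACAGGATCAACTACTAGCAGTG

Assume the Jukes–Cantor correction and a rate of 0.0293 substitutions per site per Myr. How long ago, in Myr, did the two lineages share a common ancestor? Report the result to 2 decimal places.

The sequences differ at 9 of 23 sites (4, 5, 7, 9, 10, 13, 16, 20, 21), so p = 9/23 ≈ 0.391304.
d = −(3/4) ln(1 − 4p/3) = −0.75 ln(1 − 0.521739) = −0.75 ln(0.478261)
  = −0.75 × (-0.737599) = 0.553199 substitutions/site.
Under a molecular clock d = 2μt, so t = d/(2μ) = 0.553199 / (2 × 0.0293) = 9.44 Myr.

9.44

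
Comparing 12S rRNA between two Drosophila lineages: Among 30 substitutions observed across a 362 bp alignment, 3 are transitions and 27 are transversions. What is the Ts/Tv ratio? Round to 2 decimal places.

0.11

R = 3/27 = 0.111111… ≈ 0.11 (to 2 d.p.).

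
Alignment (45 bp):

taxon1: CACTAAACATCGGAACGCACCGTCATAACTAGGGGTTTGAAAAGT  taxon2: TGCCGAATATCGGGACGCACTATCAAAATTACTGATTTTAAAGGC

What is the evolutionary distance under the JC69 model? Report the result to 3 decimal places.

0.482

The sequences differ at 16 of 45 sites, so p = 16/45 ≈ 0.355556.
d = −(3/4) ln(1 − 4p/3) = −0.75 ln(1 − 0.474075) = −0.75 ln(0.525925)
  = −0.75 × (-0.642597) = 0.481948 substitutions/site.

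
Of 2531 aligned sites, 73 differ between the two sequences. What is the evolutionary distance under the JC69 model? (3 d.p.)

p = 73/2531 ≈ 0.028842.
d = −(3/4) ln(1 − 4p/3) = −0.75 ln(1 − 0.038456) = −0.75 ln(0.961544)
  = −0.75 × (-0.039215) = 0.029411 substitutions/site.

0.029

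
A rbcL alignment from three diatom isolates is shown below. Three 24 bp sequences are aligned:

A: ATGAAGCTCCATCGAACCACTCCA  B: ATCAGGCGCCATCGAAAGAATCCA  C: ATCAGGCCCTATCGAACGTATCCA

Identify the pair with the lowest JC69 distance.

A–B: 6/24 differ, p = 0.250, d = 0.304.
A–C: 7/24 differ, p = 0.292, d = 0.369.
B–C: 4/24 differ, p = 0.167, d = 0.188.
The smallest distance is between B and C.

B and C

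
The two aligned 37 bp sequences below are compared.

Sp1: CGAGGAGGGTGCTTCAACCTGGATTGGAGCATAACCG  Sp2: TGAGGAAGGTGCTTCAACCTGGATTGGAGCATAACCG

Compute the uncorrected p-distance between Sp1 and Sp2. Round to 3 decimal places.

0.054

The sequences differ at 2 of 37 positions (sites 1, 7).
p = 2/37 = 0.054054… ≈ 0.054 (to 3 d.p.).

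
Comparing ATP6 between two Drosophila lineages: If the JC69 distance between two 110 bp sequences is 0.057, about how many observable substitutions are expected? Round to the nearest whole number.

Invert JC69: p = (3/4)(1 − e^(−4d/3)) = 0.75 × (1 − e^(-0.076)) = 0.75 × (1 − 0.926816) = 0.054888.
Expected differing sites = pL ≈ 0.054888 × 110 = 6.03768 ≈ 6.

6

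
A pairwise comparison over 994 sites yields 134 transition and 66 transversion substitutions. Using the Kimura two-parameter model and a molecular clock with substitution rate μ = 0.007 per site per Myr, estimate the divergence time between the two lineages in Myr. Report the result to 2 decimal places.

17.17

P = 134/994 ≈ 0.134809 and Q = 66/994 ≈ 0.066398.
Under the Kimura two-parameter model, d = −½ ln(1 − 2P − Q) − ¼ ln(1 − 2Q).
1 − 2P − Q = 0.663984, giving −½ ln(0.663984) = 0.204749.
1 − 2Q = 0.867204, giving −¼ ln(0.867204) = 0.035620.
d = 0.204749 + 0.035620 = 0.240369.
Under a molecular clock d = 2μt, so t = d/(2μ) = 0.240369 / (2 × 0.007) = 17.17 Myr.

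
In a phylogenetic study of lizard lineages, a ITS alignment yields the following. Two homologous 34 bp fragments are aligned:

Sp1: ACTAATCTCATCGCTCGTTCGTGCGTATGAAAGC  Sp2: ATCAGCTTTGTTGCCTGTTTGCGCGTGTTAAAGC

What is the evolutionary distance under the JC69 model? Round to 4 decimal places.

The sequences differ at 14 of 34 sites, so p = 14/34 ≈ 0.411765.
d = −(3/4) ln(1 − 4p/3) = −0.75 ln(1 − 0.54902) = −0.75 ln(0.45098)
  = −0.75 × (-0.796332) = 0.597249 substitutions/site.

0.5972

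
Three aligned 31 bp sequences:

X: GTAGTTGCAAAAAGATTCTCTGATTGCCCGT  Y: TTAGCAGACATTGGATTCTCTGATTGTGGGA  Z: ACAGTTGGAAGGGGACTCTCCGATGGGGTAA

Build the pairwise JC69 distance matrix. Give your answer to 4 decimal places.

d(X,Y) = 0.5445, d(X,Z) = 0.6913, d(Y,Z) = 0.6913

X–Y: 12/31 sites differ → p ≈ 0.387097, d = −0.75 ln(1 − 0.516129) = 0.544453 ≈ 0.5445.
X–Z: 14/31 sites differ → p ≈ 0.451613, d = −0.75 ln(1 − 0.602151) = 0.691262 ≈ 0.6913.
Y–Z: 14/31 sites differ → p ≈ 0.451613, d = −0.75 ln(1 − 0.602151) = 0.691262 ≈ 0.6913.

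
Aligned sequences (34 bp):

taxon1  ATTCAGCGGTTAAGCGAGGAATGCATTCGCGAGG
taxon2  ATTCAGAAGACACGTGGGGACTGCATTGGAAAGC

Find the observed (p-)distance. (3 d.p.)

0.353

The sequences differ at 12 of 34 positions.
p = 12/34 = 0.352941… ≈ 0.353 (to 3 d.p.).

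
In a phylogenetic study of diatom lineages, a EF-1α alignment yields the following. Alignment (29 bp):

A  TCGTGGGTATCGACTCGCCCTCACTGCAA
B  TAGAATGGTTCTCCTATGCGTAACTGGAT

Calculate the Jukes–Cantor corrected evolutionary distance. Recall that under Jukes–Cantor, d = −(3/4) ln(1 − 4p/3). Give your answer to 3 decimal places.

The sequences differ at 15 of 29 sites, so p = 15/29 ≈ 0.517241.
d = −(3/4) ln(1 − 4p/3) = −0.75 ln(1 − 0.689655) = −0.75 ln(0.310345)
  = −0.75 × (-1.170071) = 0.877553 substitutions/site.

0.878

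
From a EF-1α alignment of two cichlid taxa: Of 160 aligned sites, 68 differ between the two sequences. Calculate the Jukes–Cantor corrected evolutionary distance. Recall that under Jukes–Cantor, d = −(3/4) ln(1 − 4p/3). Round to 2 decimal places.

0.63

p = 68/160 = 0.425.
d = −(3/4) ln(1 − 4p/3) = −0.75 ln(1 − 0.566667) = −0.75 ln(0.433333)
  = −0.75 × (-0.836249) = 0.627187 substitutions/site.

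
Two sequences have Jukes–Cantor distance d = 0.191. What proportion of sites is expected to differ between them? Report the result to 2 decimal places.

p = (3/4)(1 − e^(−4d/3)) = 0.75 × (1 − e^(-0.254667)) = 0.75 × (1 − 0.775175) = 0.168619.

0.17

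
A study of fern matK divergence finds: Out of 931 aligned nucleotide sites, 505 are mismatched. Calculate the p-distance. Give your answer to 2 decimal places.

p = 505/931 = 0.542427… ≈ 0.54 (to 2 d.p.).

0.54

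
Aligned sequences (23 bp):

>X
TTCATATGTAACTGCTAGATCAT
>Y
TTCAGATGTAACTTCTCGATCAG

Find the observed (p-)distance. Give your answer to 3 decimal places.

The sequences differ at 4 of 23 positions (sites 5, 14, 17, 23).
p = 4/23 = 0.173913… ≈ 0.174 (to 3 d.p.).

0.174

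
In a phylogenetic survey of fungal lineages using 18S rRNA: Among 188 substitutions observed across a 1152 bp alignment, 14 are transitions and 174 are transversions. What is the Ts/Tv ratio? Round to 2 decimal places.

R = 14/174 = 0.080459… ≈ 0.08 (to 2 d.p.).

0.08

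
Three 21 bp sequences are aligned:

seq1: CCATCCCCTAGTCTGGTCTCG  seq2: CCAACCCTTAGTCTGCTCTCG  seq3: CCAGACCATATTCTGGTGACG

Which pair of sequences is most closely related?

seq1 and seq2

seq1–seq2: 3/21 differ, p = 0.143, d = 0.158.
seq1–seq3: 6/21 differ, p = 0.286, d = 0.360.
seq2–seq3: 7/21 differ, p = 0.333, d = 0.441.
The smallest distance is between seq1 and seq2.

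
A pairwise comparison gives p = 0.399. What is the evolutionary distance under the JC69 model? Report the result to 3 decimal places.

0.569

d = −(3/4) ln(1 − 4p/3) = −0.75 ln(1 − 0.532) = −0.75 ln(0.468)
  = −0.75 × (-0.759287) = 0.569465 substitutions/site.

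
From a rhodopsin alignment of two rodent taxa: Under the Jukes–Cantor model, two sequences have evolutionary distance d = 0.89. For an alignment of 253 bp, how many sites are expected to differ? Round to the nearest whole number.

132

Invert JC69: p = (3/4)(1 − e^(−4d/3)) = 0.75 × (1 − e^(-1.186667)) = 0.75 × (1 − 0.305237) = 0.521072.
Expected differing sites = pL ≈ 0.521072 × 253 = 131.831216 ≈ 132.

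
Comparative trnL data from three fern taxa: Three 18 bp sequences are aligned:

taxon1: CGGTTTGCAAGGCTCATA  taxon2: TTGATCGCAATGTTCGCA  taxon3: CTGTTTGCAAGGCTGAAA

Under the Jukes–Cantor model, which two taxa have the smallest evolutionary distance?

taxon1–taxon2: 8/18 differ, p = 0.444, d = 0.673.
taxon1–taxon3: 3/18 differ, p = 0.167, d = 0.188.
taxon2–taxon3: 8/18 differ, p = 0.444, d = 0.673.
The smallest distance is between taxon1 and taxon3.

taxon1 and taxon3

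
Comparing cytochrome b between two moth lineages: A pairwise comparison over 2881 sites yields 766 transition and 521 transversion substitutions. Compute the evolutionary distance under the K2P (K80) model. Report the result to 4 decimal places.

P = 766/2881 ≈ 0.26588 and Q = 521/2881 ≈ 0.18084.
Under the Kimura two-parameter model, d = −½ ln(1 − 2P − Q) − ¼ ln(1 − 2Q).
1 − 2P − Q = 0.2874, giving −½ ln(0.2874) = 0.623440.
1 − 2Q = 0.63832, giving −¼ ln(0.63832) = 0.112229.
d = 0.623440 + 0.112229 = 0.735669.

0.7357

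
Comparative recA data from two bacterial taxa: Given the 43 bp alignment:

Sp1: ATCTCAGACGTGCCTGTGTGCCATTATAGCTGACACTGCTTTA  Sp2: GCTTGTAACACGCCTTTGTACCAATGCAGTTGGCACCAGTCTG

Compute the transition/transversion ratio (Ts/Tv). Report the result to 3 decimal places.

Transitions are A↔G and C↔T; transversions are all other mismatches.
Transitions: 15. Transversions: 5.
R = 15/5 = 3.000.

3.000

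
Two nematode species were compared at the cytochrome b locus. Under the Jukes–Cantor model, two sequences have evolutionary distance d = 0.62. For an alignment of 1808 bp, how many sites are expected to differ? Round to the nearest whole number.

Invert JC69: p = (3/4)(1 − e^(−4d/3)) = 0.75 × (1 − e^(-0.826667)) = 0.75 × (1 − 0.437505) = 0.421871.
Expected differing sites = pL ≈ 0.421871 × 1808 = 762.742768 ≈ 763.

763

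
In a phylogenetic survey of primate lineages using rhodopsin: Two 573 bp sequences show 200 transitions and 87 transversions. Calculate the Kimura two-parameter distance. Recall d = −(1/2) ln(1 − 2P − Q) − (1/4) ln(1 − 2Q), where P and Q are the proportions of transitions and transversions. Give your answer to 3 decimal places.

1.039

P = 200/573 ≈ 0.34904 and Q = 87/573 ≈ 0.151832.
Under the Kimura two-parameter model, d = −½ ln(1 − 2P − Q) − ¼ ln(1 − 2Q).
1 − 2P − Q = 0.150088, giving −½ ln(0.150088) = 0.948267.
1 − 2Q = 0.696336, giving −¼ ln(0.696336) = 0.090481.
d = 0.948267 + 0.090481 = 1.038748.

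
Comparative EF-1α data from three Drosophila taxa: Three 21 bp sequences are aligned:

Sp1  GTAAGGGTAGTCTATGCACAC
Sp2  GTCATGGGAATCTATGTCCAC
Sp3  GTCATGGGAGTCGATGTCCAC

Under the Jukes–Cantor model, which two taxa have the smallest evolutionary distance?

Sp1–Sp2: 6/21 differ, p = 0.286, d = 0.360.
Sp1–Sp3: 6/21 differ, p = 0.286, d = 0.360.
Sp2–Sp3: 2/21 differ, p = 0.095, d = 0.102.
The smallest distance is between Sp2 and Sp3.

Sp2 and Sp3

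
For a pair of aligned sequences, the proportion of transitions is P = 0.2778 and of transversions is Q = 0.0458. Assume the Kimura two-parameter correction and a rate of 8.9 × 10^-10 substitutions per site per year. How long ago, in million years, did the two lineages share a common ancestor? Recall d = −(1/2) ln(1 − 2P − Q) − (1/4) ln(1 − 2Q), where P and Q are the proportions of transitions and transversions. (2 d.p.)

271.86

Under the Kimura two-parameter model, d = −½ ln(1 − 2P − Q) − ¼ ln(1 − 2Q).
1 − 2P − Q = 0.3986, giving −½ ln(0.3986) = 0.459898.
1 − 2Q = 0.9084, giving −¼ ln(0.9084) = 0.024018.
d = 0.459898 + 0.024018 = 0.483916.
Under a molecular clock d = 2μt, so t = d/(2μ) = 0.483916 / (2 × 8.9 × 10^-10) = 271.86 million years.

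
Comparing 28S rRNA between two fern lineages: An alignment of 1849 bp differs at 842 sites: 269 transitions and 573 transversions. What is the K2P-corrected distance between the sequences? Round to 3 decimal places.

0.701

P = 269/1849 ≈ 0.145484 and Q = 573/1849 ≈ 0.309897.
Under the Kimura two-parameter model, d = −½ ln(1 − 2P − Q) − ¼ ln(1 − 2Q).
1 − 2P − Q = 0.399135, giving −½ ln(0.399135) = 0.459228.
1 − 2Q = 0.380206, giving −¼ ln(0.380206) = 0.241761.
d = 0.459228 + 0.241761 = 0.700989.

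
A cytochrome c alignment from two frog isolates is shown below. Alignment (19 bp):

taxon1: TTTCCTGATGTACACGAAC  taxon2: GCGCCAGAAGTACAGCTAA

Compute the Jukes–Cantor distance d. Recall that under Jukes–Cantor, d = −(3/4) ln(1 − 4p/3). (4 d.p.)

0.7489

The sequences differ at 9 of 19 sites (1, 2, 3, 6, 9, 15, 16, 17, 19), so p = 9/19 ≈ 0.473684.
d = −(3/4) ln(1 − 4p/3) = −0.75 ln(1 − 0.631579) = −0.75 ln(0.368421)
  = −0.75 × (-0.998529) = 0.748897 substitutions/site.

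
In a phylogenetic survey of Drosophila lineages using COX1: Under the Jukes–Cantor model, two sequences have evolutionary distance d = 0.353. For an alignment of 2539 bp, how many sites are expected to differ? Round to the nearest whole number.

Invert JC69: p = (3/4)(1 − e^(−4d/3)) = 0.75 × (1 − e^(-0.470667)) = 0.75 × (1 − 0.624586) = 0.281561.
Expected differing sites = pL ≈ 0.281561 × 2539 = 714.883379 ≈ 715.

715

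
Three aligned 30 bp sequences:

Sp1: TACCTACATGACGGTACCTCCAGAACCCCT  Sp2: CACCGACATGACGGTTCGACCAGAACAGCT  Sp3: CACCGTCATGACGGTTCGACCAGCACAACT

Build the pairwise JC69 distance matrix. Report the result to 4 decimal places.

d(Sp1,Sp2) = 0.2795, d(Sp1,Sp3) = 0.3831, d(Sp2,Sp3) = 0.1073

Sp1–Sp2: 7/30 sites differ → p ≈ 0.233333, d = −0.75 ln(1 − 0.311111) = 0.279506 ≈ 0.2795.
Sp1–Sp3: 9/30 sites differ → p = 0.3, d = −0.75 ln(1 − 0.4) = 0.383119 ≈ 0.3831.
Sp2–Sp3: 3/30 sites differ → p = 0.1, d = −0.75 ln(1 − 0.133333) = 0.107325 ≈ 0.1073.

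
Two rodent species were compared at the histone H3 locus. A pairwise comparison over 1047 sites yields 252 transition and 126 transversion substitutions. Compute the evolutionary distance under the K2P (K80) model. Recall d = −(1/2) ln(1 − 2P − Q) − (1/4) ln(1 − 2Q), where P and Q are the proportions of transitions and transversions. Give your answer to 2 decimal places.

P = 252/1047 ≈ 0.240688 and Q = 126/1047 ≈ 0.120344.
Under the Kimura two-parameter model, d = −½ ln(1 − 2P − Q) − ¼ ln(1 − 2Q).
1 − 2P − Q = 0.39828, giving −½ ln(0.39828) = 0.460300.
1 − 2Q = 0.759312, giving −¼ ln(0.759312) = 0.068836.
d = 0.460300 + 0.068836 = 0.529136.

0.53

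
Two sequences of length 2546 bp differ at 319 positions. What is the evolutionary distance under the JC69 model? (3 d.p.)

p = 319/2546 ≈ 0.125295.
d = −(3/4) ln(1 − 4p/3) = −0.75 ln(1 − 0.16706) = −0.75 ln(0.83294)
  = −0.75 × (-0.182794) = 0.137096 substitutions/site.

0.137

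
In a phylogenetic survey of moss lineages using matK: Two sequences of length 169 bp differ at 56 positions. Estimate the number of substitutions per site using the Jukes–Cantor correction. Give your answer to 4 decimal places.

0.4373

p = 56/169 ≈ 0.331361.
d = −(3/4) ln(1 − 4p/3) = −0.75 ln(1 − 0.441815) = −0.75 ln(0.558185)
  = −0.75 × (-0.583065) = 0.437299 substitutions/site.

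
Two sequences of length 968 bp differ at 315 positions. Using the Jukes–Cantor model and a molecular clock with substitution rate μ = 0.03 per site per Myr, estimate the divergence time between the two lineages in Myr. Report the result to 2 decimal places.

p = 315/968 ≈ 0.325413.
d = −(3/4) ln(1 − 4p/3) = −0.75 ln(1 − 0.433884) = −0.75 ln(0.566116)
  = −0.75 × (-0.568956) = 0.426717 substitutions/site.
Under a molecular clock d = 2μt, so t = d/(2μ) = 0.426717 / (2 × 0.03) = 7.11 Myr.

7.11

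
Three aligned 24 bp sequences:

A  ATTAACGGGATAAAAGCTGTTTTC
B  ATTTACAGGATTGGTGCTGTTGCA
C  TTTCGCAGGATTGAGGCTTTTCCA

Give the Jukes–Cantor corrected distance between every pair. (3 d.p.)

A–B: 9/24 sites differ → p = 0.375, d = −0.75 ln(1 − 0.5) = 0.519860 ≈ 0.520.
A–C: 11/24 sites differ → p ≈ 0.458333, d = −0.75 ln(1 − 0.611111) = 0.708346 ≈ 0.708.
B–C: 7/24 sites differ → p ≈ 0.291667, d = −0.75 ln(1 − 0.388889) = 0.369358 ≈ 0.369.

d(A,B) = 0.520, d(A,C) = 0.708, d(B,C) = 0.369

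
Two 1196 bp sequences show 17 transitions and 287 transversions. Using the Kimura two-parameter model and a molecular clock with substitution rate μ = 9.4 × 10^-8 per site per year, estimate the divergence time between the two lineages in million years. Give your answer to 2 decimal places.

1.70

P = 17/1196 ≈ 0.014214 and Q = 287/1196 ≈ 0.239967.
Under the Kimura two-parameter model, d = −½ ln(1 − 2P − Q) − ¼ ln(1 − 2Q).
1 − 2P − Q = 0.731605, giving −½ ln(0.731605) = 0.156257.
1 − 2Q = 0.520066, giving −¼ ln(0.520066) = 0.163450.
d = 0.156257 + 0.163450 = 0.319707.
Under a molecular clock d = 2μt, so t = d/(2μ) = 0.319707 / (2 × 9.4 × 10^-8) = 1.70 million years.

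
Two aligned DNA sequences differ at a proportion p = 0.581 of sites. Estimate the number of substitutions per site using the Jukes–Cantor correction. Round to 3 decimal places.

d = −(3/4) ln(1 − 4p/3) = −0.75 ln(1 − 0.774667) = −0.75 ln(0.225333)
  = −0.75 × (-1.490176) = 1.117632 substitutions/site.

1.118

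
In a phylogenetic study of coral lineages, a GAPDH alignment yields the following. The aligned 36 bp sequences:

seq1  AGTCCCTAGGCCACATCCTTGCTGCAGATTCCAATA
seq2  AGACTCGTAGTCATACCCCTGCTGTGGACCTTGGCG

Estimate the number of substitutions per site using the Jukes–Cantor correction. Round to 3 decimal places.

0.912

The sequences differ at 19 of 36 sites, so p = 19/36 ≈ 0.527778.
d = −(3/4) ln(1 − 4p/3) = −0.75 ln(1 − 0.703704) = −0.75 ln(0.296296)
  = −0.75 × (-1.216396) = 0.912297 substitutions/site.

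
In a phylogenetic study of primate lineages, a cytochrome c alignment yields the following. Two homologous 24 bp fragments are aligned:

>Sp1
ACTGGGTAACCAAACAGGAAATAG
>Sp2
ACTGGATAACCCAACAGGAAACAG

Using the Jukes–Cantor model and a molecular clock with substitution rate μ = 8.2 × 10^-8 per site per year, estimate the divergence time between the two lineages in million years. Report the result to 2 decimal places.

0.83

The sequences differ at 3 of 24 sites (6, 12, 22), so p = 3/24 = 0.125.
d = −(3/4) ln(1 − 4p/3) = −0.75 ln(1 − 0.166667) = −0.75 ln(0.833333)
  = −0.75 × (-0.182322) = 0.136742 substitutions/site.
Under a molecular clock d = 2μt, so t = d/(2μ) = 0.136742 / (2 × 8.2 × 10^-8) = 0.83 million years.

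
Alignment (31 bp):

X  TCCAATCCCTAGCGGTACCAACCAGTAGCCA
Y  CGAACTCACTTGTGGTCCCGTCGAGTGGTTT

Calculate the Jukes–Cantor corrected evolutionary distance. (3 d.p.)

The sequences differ at 15 of 31 sites, so p = 15/31 ≈ 0.483871.
d = −(3/4) ln(1 − 4p/3) = −0.75 ln(1 − 0.645161) = −0.75 ln(0.354839)
  = −0.75 × (-1.036091) = 0.777068 substitutions/site.

0.777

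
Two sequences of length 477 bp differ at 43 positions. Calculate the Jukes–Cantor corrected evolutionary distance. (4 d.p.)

p = 43/477 ≈ 0.090147.
d = −(3/4) ln(1 − 4p/3) = −0.75 ln(1 − 0.120196) = −0.75 ln(0.879804)
  = −0.75 × (-0.128056) = 0.096042 substitutions/site.

0.0960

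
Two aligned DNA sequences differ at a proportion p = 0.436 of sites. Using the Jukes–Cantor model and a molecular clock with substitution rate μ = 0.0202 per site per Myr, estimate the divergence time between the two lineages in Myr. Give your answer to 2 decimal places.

d = −(3/4) ln(1 − 4p/3) = −0.75 ln(1 − 0.581333) = −0.75 ln(0.418667)
  = −0.75 × (-0.870679) = 0.653009 substitutions/site.
Under a molecular clock d = 2μt, so t = d/(2μ) = 0.653009 / (2 × 0.0202) = 16.16 Myr.

16.16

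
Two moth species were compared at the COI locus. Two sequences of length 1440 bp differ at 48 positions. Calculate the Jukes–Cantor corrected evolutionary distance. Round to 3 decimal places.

p = 48/1440 ≈ 0.033333.
d = −(3/4) ln(1 − 4p/3) = −0.75 ln(1 − 0.044444) = −0.75 ln(0.955556)
  = −0.75 × (-0.045462) = 0.034097 substitutions/site.

0.034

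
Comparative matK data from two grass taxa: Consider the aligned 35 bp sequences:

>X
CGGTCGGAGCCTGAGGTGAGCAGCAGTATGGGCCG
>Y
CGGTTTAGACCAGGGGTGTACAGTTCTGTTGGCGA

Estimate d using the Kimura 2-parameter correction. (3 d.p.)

0.754

Of 35 sites, 9 differences are transitions and 7 are transversions, so P = 9/35 ≈ 0.257143 and Q = 7/35 = 0.2.
Under the Kimura two-parameter model, d = −½ ln(1 − 2P − Q) − ¼ ln(1 − 2Q).
1 − 2P − Q = 0.285714, giving −½ ln(0.285714) = 0.626382.
1 − 2Q = 0.6, giving −¼ ln(0.6) = 0.127706.
d = 0.626382 + 0.127706 = 0.754088.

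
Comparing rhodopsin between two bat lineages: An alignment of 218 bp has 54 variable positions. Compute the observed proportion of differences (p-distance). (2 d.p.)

p = 54/218 = 0.247706… ≈ 0.25 (to 2 d.p.).

0.25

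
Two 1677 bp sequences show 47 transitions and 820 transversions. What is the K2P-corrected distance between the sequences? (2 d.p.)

P = 47/1677 ≈ 0.028026 and Q = 820/1677 ≈ 0.488968.
Under the Kimura two-parameter model, d = −½ ln(1 − 2P − Q) − ¼ ln(1 − 2Q).
1 − 2P − Q = 0.45498, giving −½ ln(0.45498) = 0.393751.
1 − 2Q = 0.022064, giving −¼ ln(0.022064) = 0.953452.
d = 0.393751 + 0.953452 = 1.347203.

1.35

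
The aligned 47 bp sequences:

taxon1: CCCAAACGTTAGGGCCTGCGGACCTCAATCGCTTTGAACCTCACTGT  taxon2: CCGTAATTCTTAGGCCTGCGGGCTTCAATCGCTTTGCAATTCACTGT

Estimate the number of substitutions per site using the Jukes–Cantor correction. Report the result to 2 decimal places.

0.31

The sequences differ at 12 of 47 sites, so p = 12/47 ≈ 0.255319.
d = −(3/4) ln(1 − 4p/3) = −0.75 ln(1 − 0.340425) = −0.75 ln(0.659575)
  = −0.75 × (-0.416160) = 0.312120 substitutions/site.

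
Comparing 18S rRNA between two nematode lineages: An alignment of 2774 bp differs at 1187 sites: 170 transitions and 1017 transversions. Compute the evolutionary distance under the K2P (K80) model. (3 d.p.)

P = 170/2774 ≈ 0.061283 and Q = 1017/2774 ≈ 0.366619.
Under the Kimura two-parameter model, d = −½ ln(1 − 2P − Q) − ¼ ln(1 − 2Q).
1 − 2P − Q = 0.510815, giving −½ ln(0.510815) = 0.335874.
1 − 2Q = 0.266762, giving −¼ ln(0.266762) = 0.330350.
d = 0.335874 + 0.330350 = 0.666224.

0.666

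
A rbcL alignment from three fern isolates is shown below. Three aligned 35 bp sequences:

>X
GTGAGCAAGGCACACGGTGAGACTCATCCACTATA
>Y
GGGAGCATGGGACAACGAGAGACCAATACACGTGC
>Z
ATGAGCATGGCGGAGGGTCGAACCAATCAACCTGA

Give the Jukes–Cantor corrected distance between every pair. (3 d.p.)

d(X,Y) = 0.513, d(X,Z) = 0.572, d(Y,Z) = 0.635

X–Y: 13/35 sites differ → p ≈ 0.371429, d = −0.75 ln(1 − 0.495239) = 0.512753 ≈ 0.513.
X–Z: 14/35 sites differ → p = 0.4, d = −0.75 ln(1 − 0.533333) = 0.571605 ≈ 0.572.
Y–Z: 15/35 sites differ → p ≈ 0.428571, d = −0.75 ln(1 − 0.571428) = 0.635472 ≈ 0.635.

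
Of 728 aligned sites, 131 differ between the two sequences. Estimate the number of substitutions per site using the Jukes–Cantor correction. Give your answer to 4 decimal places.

0.2058

p = 131/728 ≈ 0.179945.
d = −(3/4) ln(1 − 4p/3) = −0.75 ln(1 − 0.239927) = −0.75 ln(0.760073)
  = −0.75 × (-0.274341) = 0.205756 substitutions/site.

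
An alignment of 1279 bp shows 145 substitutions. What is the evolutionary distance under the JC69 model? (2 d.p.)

p = 145/1279 ≈ 0.11337.
d = −(3/4) ln(1 − 4p/3) = −0.75 ln(1 − 0.15116) = −0.75 ln(0.84884)
  = −0.75 × (-0.163885) = 0.122914 substitutions/site.

0.12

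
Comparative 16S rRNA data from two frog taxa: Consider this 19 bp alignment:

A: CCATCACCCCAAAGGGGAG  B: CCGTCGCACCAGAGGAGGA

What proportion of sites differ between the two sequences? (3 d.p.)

0.368

The sequences differ at 7 of 19 positions (sites 3, 6, 8, 12, 16, 18, 19).
p = 7/19 = 0.368421… ≈ 0.368 (to 3 d.p.).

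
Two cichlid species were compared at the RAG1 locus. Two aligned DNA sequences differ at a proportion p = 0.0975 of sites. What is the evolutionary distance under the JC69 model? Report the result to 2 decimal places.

d = −(3/4) ln(1 − 4p/3) = −0.75 ln(1 − 0.13) = −0.75 ln(0.87)
  = −0.75 × (-0.139262) = 0.104447 substitutions/site.

0.10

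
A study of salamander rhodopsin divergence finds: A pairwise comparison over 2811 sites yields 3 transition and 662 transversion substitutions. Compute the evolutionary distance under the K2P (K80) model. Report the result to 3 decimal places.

P = 3/2811 ≈ 0.001067 and Q = 662/2811 ≈ 0.235503.
Under the Kimura two-parameter model, d = −½ ln(1 − 2P − Q) − ¼ ln(1 − 2Q).
1 − 2P − Q = 0.762363, giving −½ ln(0.762363) = 0.135666.
1 − 2Q = 0.528994, giving −¼ ln(0.528994) = 0.159195.
d = 0.135666 + 0.159195 = 0.294861.

0.295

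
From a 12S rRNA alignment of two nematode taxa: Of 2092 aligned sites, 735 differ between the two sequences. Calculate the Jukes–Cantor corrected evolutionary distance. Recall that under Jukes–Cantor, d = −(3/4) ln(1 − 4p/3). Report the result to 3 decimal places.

p = 735/2092 ≈ 0.351338.
d = −(3/4) ln(1 − 4p/3) = −0.75 ln(1 − 0.468451) = −0.75 ln(0.531549)
  = −0.75 × (-0.631960) = 0.473970 substitutions/site.

0.474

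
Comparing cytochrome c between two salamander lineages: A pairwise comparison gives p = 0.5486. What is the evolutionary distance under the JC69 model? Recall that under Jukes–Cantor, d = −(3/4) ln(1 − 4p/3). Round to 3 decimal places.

d = −(3/4) ln(1 − 4p/3) = −0.75 ln(1 − 0.731467) = −0.75 ln(0.268533)
  = −0.75 × (-1.314781) = 0.986086 substitutions/site.

0.986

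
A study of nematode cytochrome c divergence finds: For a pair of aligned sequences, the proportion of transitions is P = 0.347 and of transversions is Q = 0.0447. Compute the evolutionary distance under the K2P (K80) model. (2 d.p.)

0.69

Under the Kimura two-parameter model, d = −½ ln(1 − 2P − Q) − ¼ ln(1 − 2Q).
1 − 2P − Q = 0.2613, giving −½ ln(0.2613) = 0.671043.
1 − 2Q = 0.9106, giving −¼ ln(0.9106) = 0.023413.
d = 0.671043 + 0.023413 = 0.694456.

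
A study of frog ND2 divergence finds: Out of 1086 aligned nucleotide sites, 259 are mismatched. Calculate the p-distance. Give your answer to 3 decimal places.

0.238

p = 259/1086 = 0.238489… ≈ 0.238 (to 3 d.p.).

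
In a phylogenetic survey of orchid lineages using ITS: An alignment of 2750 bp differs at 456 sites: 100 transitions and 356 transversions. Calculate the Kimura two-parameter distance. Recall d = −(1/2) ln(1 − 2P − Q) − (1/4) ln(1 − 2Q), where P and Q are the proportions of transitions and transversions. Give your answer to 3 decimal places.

P = 100/2750 ≈ 0.036364 and Q = 356/2750 ≈ 0.129455.
Under the Kimura two-parameter model, d = −½ ln(1 − 2P − Q) − ¼ ln(1 − 2Q).
1 − 2P − Q = 0.797817, giving −½ ln(0.797817) = 0.112938.
1 − 2Q = 0.74109, giving −¼ ln(0.74109) = 0.074908.
d = 0.112938 + 0.074908 = 0.187846.

0.188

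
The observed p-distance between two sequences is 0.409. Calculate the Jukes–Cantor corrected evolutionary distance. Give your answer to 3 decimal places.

d = −(3/4) ln(1 − 4p/3) = −0.75 ln(1 − 0.545333) = −0.75 ln(0.454667)
  = −0.75 × (-0.788190) = 0.591143 substitutions/site.

0.591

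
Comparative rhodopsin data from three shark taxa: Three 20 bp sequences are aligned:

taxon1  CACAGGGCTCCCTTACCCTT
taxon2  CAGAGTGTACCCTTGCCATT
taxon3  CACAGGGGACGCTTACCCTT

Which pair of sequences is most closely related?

taxon1 and taxon3

taxon1–taxon2: 6/20 differ, p = 0.300, d = 0.383.
taxon1–taxon3: 3/20 differ, p = 0.150, d = 0.167.
taxon2–taxon3: 6/20 differ, p = 0.300, d = 0.383.
The smallest distance is between taxon1 and taxon3.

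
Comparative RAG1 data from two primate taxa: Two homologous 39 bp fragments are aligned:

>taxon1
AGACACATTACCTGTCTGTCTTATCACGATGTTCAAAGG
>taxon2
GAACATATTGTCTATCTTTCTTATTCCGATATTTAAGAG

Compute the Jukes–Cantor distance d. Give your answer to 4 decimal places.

0.4408

The sequences differ at 13 of 39 sites, so p = 13/39 ≈ 0.333333.
d = −(3/4) ln(1 − 4p/3) = −0.75 ln(1 − 0.444444) = −0.75 ln(0.555556)
  = −0.75 × (-0.587786) = 0.440840 substitutions/site.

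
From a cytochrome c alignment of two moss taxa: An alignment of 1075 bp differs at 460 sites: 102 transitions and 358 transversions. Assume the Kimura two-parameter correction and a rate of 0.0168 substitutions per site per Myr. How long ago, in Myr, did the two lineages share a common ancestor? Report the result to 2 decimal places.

19.17

P = 102/1075 ≈ 0.094884 and Q = 358/1075 ≈ 0.333023.
Under the Kimura two-parameter model, d = −½ ln(1 − 2P − Q) − ¼ ln(1 − 2Q).
1 − 2P − Q = 0.477209, giving −½ ln(0.477209) = 0.369900.
1 − 2Q = 0.333954, giving −¼ ln(0.333954) = 0.274188.
d = 0.369900 + 0.274188 = 0.644088.
Under a molecular clock d = 2μt, so t = d/(2μ) = 0.644088 / (2 × 0.0168) = 19.17 Myr.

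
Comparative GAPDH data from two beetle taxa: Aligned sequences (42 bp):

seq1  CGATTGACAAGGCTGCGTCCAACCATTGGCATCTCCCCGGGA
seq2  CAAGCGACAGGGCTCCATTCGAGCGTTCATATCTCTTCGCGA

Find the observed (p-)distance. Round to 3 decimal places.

The sequences differ at 16 of 42 positions.
p = 16/42 = 0.380952… ≈ 0.381 (to 3 d.p.).

0.381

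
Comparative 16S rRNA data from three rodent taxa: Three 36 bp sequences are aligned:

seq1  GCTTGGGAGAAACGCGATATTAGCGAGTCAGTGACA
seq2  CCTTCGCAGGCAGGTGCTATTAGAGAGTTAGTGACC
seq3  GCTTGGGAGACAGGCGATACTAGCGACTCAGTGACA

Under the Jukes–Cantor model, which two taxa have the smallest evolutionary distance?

seq1–seq2: 11/36 differ, p = 0.306, d = 0.392.
seq1–seq3: 4/36 differ, p = 0.111, d = 0.120.
seq2–seq3: 11/36 differ, p = 0.306, d = 0.392.
The smallest distance is between seq1 and seq3.

seq1 and seq3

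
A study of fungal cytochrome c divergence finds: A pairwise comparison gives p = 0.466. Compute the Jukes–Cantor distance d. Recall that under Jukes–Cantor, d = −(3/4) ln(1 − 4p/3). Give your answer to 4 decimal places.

0.7283

d = −(3/4) ln(1 − 4p/3) = −0.75 ln(1 − 0.621333) = −0.75 ln(0.378667)
  = −0.75 × (-0.971098) = 0.728324 substitutions/site.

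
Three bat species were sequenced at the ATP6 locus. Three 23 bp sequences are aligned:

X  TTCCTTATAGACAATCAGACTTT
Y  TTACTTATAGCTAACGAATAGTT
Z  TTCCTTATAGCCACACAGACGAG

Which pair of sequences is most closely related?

X and Z

X–Y: 9/23 differ, p = 0.391, d = 0.553.
X–Z: 6/23 differ, p = 0.261, d = 0.321.
Y–Z: 10/23 differ, p = 0.435, d = 0.650.
The smallest distance is between X and Z.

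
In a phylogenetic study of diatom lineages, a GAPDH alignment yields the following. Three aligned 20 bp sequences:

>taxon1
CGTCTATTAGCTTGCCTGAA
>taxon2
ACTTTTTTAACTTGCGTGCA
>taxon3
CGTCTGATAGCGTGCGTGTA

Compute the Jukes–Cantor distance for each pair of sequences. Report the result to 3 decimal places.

d(taxon1,taxon2) = 0.471, d(taxon1,taxon3) = 0.304, d(taxon2,taxon3) = 0.572

taxon1–taxon2: 7/20 sites differ → p = 0.35, d = −0.75 ln(1 − 0.466667) = 0.471457 ≈ 0.471.
taxon1–taxon3: 5/20 sites differ → p = 0.25, d = −0.75 ln(1 − 0.333333) = 0.304098 ≈ 0.304.
taxon2–taxon3: 8/20 sites differ → p = 0.4, d = −0.75 ln(1 − 0.533333) = 0.571605 ≈ 0.572.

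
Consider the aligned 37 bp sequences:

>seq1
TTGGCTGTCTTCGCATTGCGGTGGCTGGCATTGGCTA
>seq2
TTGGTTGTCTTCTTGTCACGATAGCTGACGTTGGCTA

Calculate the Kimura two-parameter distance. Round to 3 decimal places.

0.374

Of 37 sites, 9 differences are transitions and 1 are transversions, so P = 9/37 ≈ 0.243243 and Q = 1/37 ≈ 0.027027.
Under the Kimura two-parameter model, d = −½ ln(1 − 2P − Q) − ¼ ln(1 − 2Q).
1 − 2P − Q = 0.486487, giving −½ ln(0.486487) = 0.360273.
1 − 2Q = 0.945946, giving −¼ ln(0.945946) = 0.013892.
d = 0.360273 + 0.013892 = 0.374165.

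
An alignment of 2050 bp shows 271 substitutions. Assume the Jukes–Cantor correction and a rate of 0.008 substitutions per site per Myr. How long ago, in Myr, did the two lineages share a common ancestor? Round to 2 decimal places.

p = 271/2050 ≈ 0.132195.
d = −(3/4) ln(1 − 4p/3) = −0.75 ln(1 − 0.17626) = −0.75 ln(0.82374)
  = −0.75 × (-0.193900) = 0.145425 substitutions/site.
Under a molecular clock d = 2μt, so t = d/(2μ) = 0.145425 / (2 × 0.008) = 9.09 Myr.

9.09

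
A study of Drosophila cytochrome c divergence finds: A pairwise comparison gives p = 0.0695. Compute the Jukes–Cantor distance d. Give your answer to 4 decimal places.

d = −(3/4) ln(1 − 4p/3) = −0.75 ln(1 − 0.092667) = −0.75 ln(0.907333)
  = −0.75 × (-0.097246) = 0.072935 substitutions/site.

0.0729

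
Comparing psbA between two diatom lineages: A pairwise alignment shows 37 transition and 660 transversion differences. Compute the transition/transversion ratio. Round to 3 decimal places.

0.056

R = 37/660 = 0.056060… ≈ 0.056 (to 3 d.p.).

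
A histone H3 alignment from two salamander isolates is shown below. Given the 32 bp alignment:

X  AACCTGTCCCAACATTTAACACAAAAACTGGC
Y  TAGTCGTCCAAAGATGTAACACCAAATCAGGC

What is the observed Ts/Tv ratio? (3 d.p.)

Transitions are A↔G and C↔T; transversions are all other mismatches.
Transitions: 2. Transversions: 8.
R = 2/8 = 0.250.

0.250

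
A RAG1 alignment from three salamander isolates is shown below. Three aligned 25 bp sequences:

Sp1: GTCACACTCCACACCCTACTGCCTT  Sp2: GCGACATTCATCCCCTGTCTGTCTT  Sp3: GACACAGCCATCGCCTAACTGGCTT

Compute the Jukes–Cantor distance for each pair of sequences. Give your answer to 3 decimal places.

Sp1–Sp2: 10/25 sites differ → p = 0.4, d = −0.75 ln(1 − 0.533333) = 0.571605 ≈ 0.572.
Sp1–Sp3: 9/25 sites differ → p = 0.36, d = −0.75 ln(1 − 0.48) = 0.490445 ≈ 0.490.
Sp2–Sp3: 8/25 sites differ → p = 0.32, d = −0.75 ln(1 − 0.426667) = 0.417216 ≈ 0.417.

d(Sp1,Sp2) = 0.572, d(Sp1,Sp3) = 0.490, d(Sp2,Sp3) = 0.417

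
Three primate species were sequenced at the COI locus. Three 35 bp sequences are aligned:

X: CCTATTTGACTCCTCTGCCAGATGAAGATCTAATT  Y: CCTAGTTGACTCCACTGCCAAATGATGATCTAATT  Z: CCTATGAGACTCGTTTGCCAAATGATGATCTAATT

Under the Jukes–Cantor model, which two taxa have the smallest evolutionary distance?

X and Y

X–Y: 4/35 differ, p = 0.114, d = 0.124.
X–Z: 6/35 differ, p = 0.171, d = 0.195.
Y–Z: 6/35 differ, p = 0.171, d = 0.195.
The smallest distance is between X and Y.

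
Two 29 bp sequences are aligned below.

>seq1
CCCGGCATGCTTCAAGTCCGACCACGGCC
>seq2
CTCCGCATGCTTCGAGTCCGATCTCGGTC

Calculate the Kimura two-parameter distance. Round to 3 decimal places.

Of 29 sites, 4 differences are transitions and 2 are transversions, so P = 4/29 ≈ 0.137931 and Q = 2/29 ≈ 0.068966.
Under the Kimura two-parameter model, d = −½ ln(1 − 2P − Q) − ¼ ln(1 − 2Q).
1 − 2P − Q = 0.655172, giving −½ ln(0.655172) = 0.211429.
1 − 2Q = 0.862068, giving −¼ ln(0.862068) = 0.037105.
d = 0.211429 + 0.037105 = 0.248534.

0.249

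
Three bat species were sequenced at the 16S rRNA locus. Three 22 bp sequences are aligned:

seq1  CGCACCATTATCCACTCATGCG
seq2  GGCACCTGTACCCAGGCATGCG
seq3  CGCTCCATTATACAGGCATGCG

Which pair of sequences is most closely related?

seq1 and seq3

seq1–seq2: 6/22 differ, p = 0.273, d = 0.339.
seq1–seq3: 4/22 differ, p = 0.182, d = 0.208.
seq2–seq3: 6/22 differ, p = 0.273, d = 0.339.
The smallest distance is between seq1 and seq3.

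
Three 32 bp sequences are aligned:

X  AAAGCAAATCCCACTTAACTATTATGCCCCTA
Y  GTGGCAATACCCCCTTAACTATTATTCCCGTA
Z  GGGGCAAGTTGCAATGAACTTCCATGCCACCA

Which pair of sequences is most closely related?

X and Y

X–Y: 8/32 differ, p = 0.250, d = 0.304.
X–Z: 13/32 differ, p = 0.406, d = 0.585.
Y–Z: 15/32 differ, p = 0.469, d = 0.736.
The smallest distance is between X and Y.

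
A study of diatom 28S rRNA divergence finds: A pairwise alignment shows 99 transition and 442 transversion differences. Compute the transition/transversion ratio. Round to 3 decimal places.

0.224

R = 99/442 = 0.223981… ≈ 0.224 (to 3 d.p.).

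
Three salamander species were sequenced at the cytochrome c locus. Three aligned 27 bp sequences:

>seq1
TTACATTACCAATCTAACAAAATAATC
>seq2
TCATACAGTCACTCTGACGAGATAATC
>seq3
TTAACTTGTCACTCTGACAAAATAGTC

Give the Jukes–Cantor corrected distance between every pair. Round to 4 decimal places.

d(seq1,seq2) = 0.5107, d(seq1,seq3) = 0.3181, d(seq2,seq3) = 0.3770

seq1–seq2: 10/27 sites differ → p ≈ 0.37037, d = −0.75 ln(1 − 0.493827) = 0.510658 ≈ 0.5107.
seq1–seq3: 7/27 sites differ → p ≈ 0.259259, d = −0.75 ln(1 − 0.345679) = 0.318118 ≈ 0.3181.
seq2–seq3: 8/27 sites differ → p ≈ 0.296296, d = −0.75 ln(1 − 0.395061) = 0.376971 ≈ 0.3770.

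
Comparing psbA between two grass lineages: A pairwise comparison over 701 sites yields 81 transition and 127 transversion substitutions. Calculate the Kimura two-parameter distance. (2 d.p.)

0.38

P = 81/701 ≈ 0.115549 and Q = 127/701 ≈ 0.18117.
Under the Kimura two-parameter model, d = −½ ln(1 − 2P − Q) − ¼ ln(1 − 2Q).
1 − 2P − Q = 0.587732, giving −½ ln(0.587732) = 0.265742.
1 − 2Q = 0.63766, giving −¼ ln(0.63766) = 0.112488.
d = 0.265742 + 0.112488 = 0.378230.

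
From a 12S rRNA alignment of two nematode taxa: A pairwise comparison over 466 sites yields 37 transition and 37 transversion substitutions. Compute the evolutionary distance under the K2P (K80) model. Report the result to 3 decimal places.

0.179

P = 37/466 ≈ 0.079399 and Q = 37/466 ≈ 0.079399.
Under the Kimura two-parameter model, d = −½ ln(1 − 2P − Q) − ¼ ln(1 − 2Q).
1 − 2P − Q = 0.761803, giving −½ ln(0.761803) = 0.136034.
1 − 2Q = 0.841202, giving −¼ ln(0.841202) = 0.043231.
d = 0.136034 + 0.043231 = 0.179265.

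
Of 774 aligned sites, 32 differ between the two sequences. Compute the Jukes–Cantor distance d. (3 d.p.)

p = 32/774 ≈ 0.041344.
d = −(3/4) ln(1 − 4p/3) = −0.75 ln(1 − 0.055125) = −0.75 ln(0.944875)
  = −0.75 × (-0.056703) = 0.042527 substitutions/site.

0.043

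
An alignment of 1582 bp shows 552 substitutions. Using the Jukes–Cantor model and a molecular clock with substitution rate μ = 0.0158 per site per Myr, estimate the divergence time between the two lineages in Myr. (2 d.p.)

p = 552/1582 ≈ 0.348925.
d = −(3/4) ln(1 − 4p/3) = −0.75 ln(1 − 0.465233) = −0.75 ln(0.534767)
  = −0.75 × (-0.625924) = 0.469443 substitutions/site.
Under a molecular clock d = 2μt, so t = d/(2μ) = 0.469443 / (2 × 0.0158) = 14.86 Myr.

14.86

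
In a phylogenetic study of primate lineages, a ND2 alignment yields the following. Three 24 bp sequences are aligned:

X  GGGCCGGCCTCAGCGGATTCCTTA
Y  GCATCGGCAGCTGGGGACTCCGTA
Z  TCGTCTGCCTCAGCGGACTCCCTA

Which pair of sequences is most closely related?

X–Y: 9/24 differ, p = 0.375, d = 0.520.
X–Z: 6/24 differ, p = 0.250, d = 0.304.
Y–Z: 8/24 differ, p = 0.333, d = 0.441.
The smallest distance is between X and Z.

X and Z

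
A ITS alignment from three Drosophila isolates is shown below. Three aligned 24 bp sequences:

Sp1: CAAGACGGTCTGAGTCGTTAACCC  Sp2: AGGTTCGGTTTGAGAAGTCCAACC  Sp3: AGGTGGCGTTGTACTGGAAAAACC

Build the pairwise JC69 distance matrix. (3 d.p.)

d(Sp1,Sp2) = 0.708, d(Sp1,Sp3) = 1.344, d(Sp2,Sp3) = 0.708

Sp1–Sp2: 11/24 sites differ → p ≈ 0.458333, d = −0.75 ln(1 − 0.611111) = 0.708346 ≈ 0.708.
Sp1–Sp3: 15/24 sites differ → p = 0.625, d = −0.75 ln(1 − 0.833333) = 1.343818 ≈ 1.344.
Sp2–Sp3: 11/24 sites differ → p ≈ 0.458333, d = −0.75 ln(1 − 0.611111) = 0.708346 ≈ 0.708.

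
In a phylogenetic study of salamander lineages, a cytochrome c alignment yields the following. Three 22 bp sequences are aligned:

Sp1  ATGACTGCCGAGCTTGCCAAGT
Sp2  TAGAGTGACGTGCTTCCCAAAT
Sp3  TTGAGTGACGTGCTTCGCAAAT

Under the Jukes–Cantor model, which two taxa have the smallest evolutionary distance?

Sp2 and Sp3

Sp1–Sp2: 7/22 differ, p = 0.318, d = 0.414.
Sp1–Sp3: 7/22 differ, p = 0.318, d = 0.414.
Sp2–Sp3: 2/22 differ, p = 0.091, d = 0.097.
The smallest distance is between Sp2 and Sp3.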